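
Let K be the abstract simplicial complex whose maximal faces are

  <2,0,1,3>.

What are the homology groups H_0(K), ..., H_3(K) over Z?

We work with the vertex ordering 0 < 1 < 2 < 3. The simplices of K, each written with vertices in increasing order, are:

  0-simplices (4): [0], [1], [2], [3]
  1-simplices (6): [0,1], [0,2], [0,3], [1,2], [1,3], [2,3]
  2-simplices (4): [0,1,2], [0,1,3], [0,2,3], [1,2,3]
  3-simplices (1): [0,1,2,3]

so the chain groups are C_0 ≅ Z^4, C_1 ≅ Z^6, C_2 ≅ Z^4, C_3 ≅ Z^1.

Boundary ∂_1: C_1 → C_0 sends each edge [p,q] (with p < q) to q − p. For instance
  ∂[0,1] = [1] − [0].
The 4×6 boundary matrix has rank 3 and Smith normal form diag(1,1,1).

Boundary ∂_2: C_2 → C_1 maps a triangle to the signed sum of its edges. For instance
  ∂[0,1,3] = [1,3] − [0,3] + [0,1],
  ∂[1,2,3] = [2,3] − [1,3] + [1,2].
The resulting 6×4 matrix has rank 3, and its Smith normal form has invariant factors (1,1,1).

The boundary map ∂_3: C_3 → C_2 sends each 3-simplex σ to the alternating sum Σ_i (−1)^i (σ with its i-th vertex removed). For instance
  ∂[0,1,2,3] = [1,2,3] − [0,2,3] + [0,1,3] − [0,1,2].
As a 4×1 matrix over Z this has rank 1, with invariant factors (1).

From H_k ≅ ker(∂_k) / im(∂_{k+1}) we obtain:

  H_0: rank C_0 − rank ∂_1 = 4 − 3 = 1, and the invariant factors of ∂_1 are all 1, so H_0 = Z.
  H_1: rank ker ∂_1 − rank ∂_2 = (6 − 3) − 3 = 0, and the invariant factors of ∂_2 are all 1, so H_1 = 0.
  H_2: rank ker ∂_2 − rank ∂_3 = (4 − 3) − 1 = 0, and the invariant factors of ∂_3 are all 1, so H_2 = 0.
  H_3: rank ker ∂_3 − rank ∂_4 = (1 − 1) − 0 = 0, and there is no ∂_4, so H_3 = 0.

(K is a triangulation of the 3-simplex.)

H_0 = Z,  H_1 = 0,  H_2 = 0,  H_3 = 0.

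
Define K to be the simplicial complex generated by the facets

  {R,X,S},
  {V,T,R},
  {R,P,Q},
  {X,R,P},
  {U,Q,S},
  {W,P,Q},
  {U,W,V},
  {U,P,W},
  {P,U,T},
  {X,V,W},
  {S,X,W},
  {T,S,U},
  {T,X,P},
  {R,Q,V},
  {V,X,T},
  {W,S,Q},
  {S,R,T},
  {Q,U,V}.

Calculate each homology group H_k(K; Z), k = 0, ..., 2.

Order the vertices as P < Q < R < S < T < U < V < W < X. Listing each simplex with vertices in this order, K has dimension 2 with simplices:

  0-simplices (9): P, Q, R, S, T, U, V, W, X
  1-simplices (27): PQ, PR, PT, PU, PW, PX, QR, QS, QU, QV, QW, RS, RT, RV, RX, ST, SU, SW, SX, TU, TV, TX, UV, UW, VW, VX, WX
  2-simplices (18): PQR, PQW, PRX, PTU, PTX, PUW, QRV, QSU, QSW, QUV, RST, RSX, RTV, STU, SWX, TVX, UVW, VWX

Hence C_0 ≅ Z^9, C_1 ≅ Z^27, C_2 ≅ Z^18.

The boundary map ∂_1: C_1 → C_0 sends each edge [p,q] (with p < q) to q − p.
The 9×27 boundary matrix has rank 8 and Smith normal form diag(1,1,1,1,1,1,1,1).

The boundary map ∂_2: C_2 → C_1 sends each 2-simplex [p,q,r] to [q,r] − [p,r] + [p,q]. For instance
  ∂RSX = SX − RX + RS,
  ∂QSW = SW − QW + QS.
This gives a 27×18 integer matrix of rank 18; reducing to Smith normal form yields diagonal entries (1,1,1,1,1,1,1,1,1,1,1,1,1,1,1,1,1,2).

Now H_k = ker ∂_k / im ∂_{k+1}, so:

  H_0: rank C_0 − rank ∂_1 = 9 − 8 = 1, and the invariant factors of ∂_1 are all 1, so H_0 ≅ Z.
  H_1: rank ker ∂_1 − rank ∂_2 = (27 − 8) − 18 = 1, and ∂_2 has invariant factor 2 > 1, so H_1 ≅ Z ⊕ Z_2.
  H_2: rank ker ∂_2 − rank ∂_3 = (18 − 18) − 0 = 0, and there is no ∂_3, so H_2 ≅ 0.

H_0 = Z,  H_1 = Z ⊕ Z_2,  H_2 = 0.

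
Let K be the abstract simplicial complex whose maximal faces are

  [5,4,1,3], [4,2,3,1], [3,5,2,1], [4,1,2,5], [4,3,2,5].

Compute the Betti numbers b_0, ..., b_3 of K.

b_0 = 1, b_1 = 0, b_2 = 0, b_3 = 1.

K has 5 vertices, 10 edges, 10 triangles, 5 3-simplices.
rank ∂_0 = 0, rank ∂_1 = 4 ⇒ b_0 = 5 − 0 − 4 = 1; all invariant factors of ∂_1 are 1 so no torsion. So H_0 ≅ Z.
rank ∂_1 = 4, rank ∂_2 = 6 ⇒ b_1 = 10 − 4 − 6 = 0; all invariant factors of ∂_2 are 1 so no torsion. So H_1 ≅ 0.
rank ∂_2 = 6, rank ∂_3 = 4 ⇒ b_2 = 10 − 6 − 4 = 0; all invariant factors of ∂_3 are 1 so no torsion. So H_2 ≅ 0.
rank ∂_3 = 4, rank ∂_4 = 0 ⇒ b_3 = 5 − 4 − 0 = 1. So H_3 ≅ Z.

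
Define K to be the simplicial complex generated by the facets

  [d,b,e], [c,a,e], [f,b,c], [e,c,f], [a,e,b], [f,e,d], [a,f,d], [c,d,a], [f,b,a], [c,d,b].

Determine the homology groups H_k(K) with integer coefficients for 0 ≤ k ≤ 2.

Fix the vertex order a < b < c < d < e < f and write every simplex with vertices in increasing order. Then dim K = 2 and the simplices of K are:

  0-simplices (6): a, b, c, d, e, f
  1-simplices (15): ab, ac, ad, ae, af, bc, bd, be, bf, cd, ce, cf, de, df, ef
  2-simplices (10): abe, abf, acd, ace, adf, bcd, bcf, bde, cef, def

Hence C_0 ≅ Z^6, C_1 ≅ Z^15, C_2 ≅ Z^10.

The boundary map ∂_1: C_1 → C_0 sends each edge [p,q] (with p < q) to q − p.
The 6×15 boundary matrix has rank 5 and Smith normal form diag(1,1,1,1,1).

∂_2: C_2 → C_1 maps a triangle to the signed sum of its edges. For instance
  ∂adf = df − af + ad,
  ∂abf = bf − af + ab.
The 15×10 boundary matrix has rank 10 and Smith normal form diag(1,1,1,1,1,1,1,1,1,2).

Now H_k = ker ∂_k / im ∂_{k+1}, so:

  H_0: rank C_0 − rank ∂_1 = 6 − 5 = 1, and the invariant factors of ∂_1 are all 1, so H_0 ≅ Z.
  H_1: rank ker ∂_1 − rank ∂_2 = (15 − 5) − 10 = 0, and ∂_2 has invariant factor 2 > 1, so H_1 ≅ Z/2Z.
  H_2: rank ker ∂_2 − rank ∂_3 = (10 − 10) − 0 = 0, and there is no ∂_3, so H_2 ≅ 0.

H_0 ≅ Z,  H_1 ≅ Z/2Z,  H_2 = 0.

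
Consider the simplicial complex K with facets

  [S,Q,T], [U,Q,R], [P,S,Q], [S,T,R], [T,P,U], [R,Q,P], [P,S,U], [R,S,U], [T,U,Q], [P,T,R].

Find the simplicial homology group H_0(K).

Fix the vertex order P < Q < R < S < T < U and write every simplex with vertices in increasing order. Then dim K = 2 and the simplices of K are:

  0-simplices (6): P, Q, R, S, T, U
  1-simplices (15): PQ, PR, PS, PT, PU, QR, QS, QT, QU, RS, RT, RU, ST, SU, TU
  2-simplices (10): PQR, PQS, PRT, PSU, PTU, QRU, QST, QTU, RST, RSU

Hence C_0 ≅ Z^6, C_1 ≅ Z^15, C_2 ≅ Z^10.

Boundary ∂_1: C_1 → C_0 maps an edge to its endpoints' difference, ∂[p,q] = q − p.
This gives a 6×15 integer matrix of rank 5; reducing to Smith normal form yields diagonal entries (1,1,1,1,1).

The boundary map ∂_2: C_2 → C_1 maps a triangle to the signed sum of its edges. For instance
  ∂PRT = RT − PT + PR,
  ∂PQR = QR − PR + PQ.
This gives a 15×10 integer matrix of rank 10; reducing to Smith normal form yields diagonal entries (1,1,1,1,1,1,1,1,1,2).

From H_k ≅ ker(∂_k) / im(∂_{k+1}) we obtain:

  H_0: rank C_0 − rank ∂_1 = 6 − 5 = 1, and the invariant factors of ∂_1 are all 1, so H_0 = Z.

H_0 = Z.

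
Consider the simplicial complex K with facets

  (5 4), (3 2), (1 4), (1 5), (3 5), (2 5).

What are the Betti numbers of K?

b_0 = 1, b_1 = 2.

Take the total order 1 < 2 < 3 < 4 < 5 on the vertex set. Then K (dimension 1) consists of the simplices:

  0-simplices (5): [1], [2], [3], [4], [5]
  1-simplices (6): [1,4], [1,5], [2,3], [2,5], [3,5], [4,5]

giving chain groups C_0 ≅ Z^5, C_1 ≅ Z^6.

Boundary ∂_1: C_1 → C_0 is given by ∂[p,q] = [q] − [p].
This gives a 5×6 integer matrix of rank 4; reducing to Smith normal form yields diagonal entries (1,1,1,1).

Computing H_k = (kernel of ∂_k) / (image of ∂_{k+1}):

  H_0: rank C_0 − rank ∂_1 = 5 − 4 = 1, and the invariant factors of ∂_1 are all 1, so H_0 = Z.
  H_1: rank ker ∂_1 − rank ∂_2 = (6 − 4) − 0 = 2, and there is no ∂_2, so H_1 = Z^2.

Hence the Betti numbers are b_0 = 1, b_1 = 2.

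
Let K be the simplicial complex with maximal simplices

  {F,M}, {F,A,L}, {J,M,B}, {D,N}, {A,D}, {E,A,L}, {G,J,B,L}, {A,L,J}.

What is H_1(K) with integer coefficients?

Order the vertices as A < B < D < E < F < G < J < L < M < N. Listing each simplex with vertices in this order, K has dimension 3 with simplices:

  0-simplices (10): A, B, D, E, F, G, J, L, M, N
  1-simplices (17): AD, AE, AF, AJ, AL, BG, BJ, BL, BM, DN, EL, FL, FM, GJ, GL, JL, JM
  2-simplices (8): AEL, AFL, AJL, BGJ, BGL, BJL, BJM, GJL
  3-simplices (1): BGJL

so the chain groups are C_0 ≅ Z^10, C_1 ≅ Z^17, C_2 ≅ Z^8, C_3 ≅ Z^1.

Boundary ∂_1: C_1 → C_0 maps an edge to its endpoints' difference, ∂[p,q] = q − p. For instance
  ∂BM = M − B.
The 10×17 boundary matrix has rank 9 and Smith normal form diag(1,1,1,1,1,1,1,1,1).

The boundary map ∂_2: C_2 → C_1 sends each 2-simplex [p,q,r] to [q,r] − [p,r] + [p,q]. For instance
  ∂BGL = GL − BL + BG,
  ∂BGJ = GJ − BJ + BG.
This gives a 17×8 integer matrix of rank 7; reducing to Smith normal form yields diagonal entries (1,1,1,1,1,1,1).

Boundary ∂_3: C_3 → C_2 sends each 3-simplex σ to the alternating sum Σ_i (−1)^i (σ with its i-th vertex removed). For instance
  ∂BGJL = GJL − BJL + BGL − BGJ.
This gives a 8×1 integer matrix of rank 1; reducing to Smith normal form yields diagonal entries (1).

Reading off H_k = ker ∂_k / im ∂_{k+1}:

  H_1: rank ker ∂_1 − rank ∂_2 = (17 − 9) − 7 = 1, and the invariant factors of ∂_2 are all 1, so H_1 ≅ Z.

H_1 ≅ Z.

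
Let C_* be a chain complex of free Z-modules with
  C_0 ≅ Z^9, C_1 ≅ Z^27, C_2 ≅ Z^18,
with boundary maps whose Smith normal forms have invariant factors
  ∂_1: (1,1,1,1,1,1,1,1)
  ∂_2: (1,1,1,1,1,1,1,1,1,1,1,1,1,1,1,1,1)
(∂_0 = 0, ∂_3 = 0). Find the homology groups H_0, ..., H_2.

H_0: b_0 = 9 − 0 − 8 = 1; torsion from ∂_1 factors > 1: none. So H_0 ≅ Z.
H_1: b_1 = 27 − 8 − 17 = 2; torsion from ∂_2 factors > 1: none. So H_1 ≅ Z^2.
H_2: b_2 = 18 − 17 − 0 = 1; torsion from ∂_3 factors > 1: none. So H_2 ≅ Z.

H_0 ≅ Z,  H_1 ≅ Z^2,  H_2 ≅ Z.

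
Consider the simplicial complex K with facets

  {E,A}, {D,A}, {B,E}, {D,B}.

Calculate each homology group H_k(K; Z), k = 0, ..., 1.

H_0 ≅ Z,  H_1 ≅ Z.

K has 4 vertices, 4 edges.
rank ∂_0 = 0, rank ∂_1 = 3 ⇒ b_0 = 4 − 0 − 3 = 1; all invariant factors of ∂_1 are 1 so no torsion. So H_0 ≅ Z.
rank ∂_1 = 3, rank ∂_2 = 0 ⇒ b_1 = 4 − 3 − 0 = 1. So H_1 ≅ Z.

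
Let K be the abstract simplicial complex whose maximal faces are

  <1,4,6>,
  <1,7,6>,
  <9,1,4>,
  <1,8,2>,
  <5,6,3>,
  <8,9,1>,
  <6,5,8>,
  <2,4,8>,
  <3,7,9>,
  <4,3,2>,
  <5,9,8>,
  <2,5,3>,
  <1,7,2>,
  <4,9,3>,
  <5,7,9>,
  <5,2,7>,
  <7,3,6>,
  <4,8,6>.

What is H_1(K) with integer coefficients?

H_1 ≅ Z ⊕ Z/2.

Take the total order 1 < 2 < 3 < 4 < 5 < 6 < 7 < 8 < 9 on the vertex set. Then K (dimension 2) consists of the simplices:

  0-simplices (9): [1], [2], [3], [4], [5], [6], [7], [8], [9]
  1-simplices (27): (27 of them)
  2-simplices (18): [1,2,7], [1,2,8], [1,4,6], [1,4,9], [1,6,7], [1,8,9], [2,3,4], [2,3,5], [2,4,8], [2,5,7], [3,4,9], [3,5,6], [3,6,7], [3,7,9], [4,6,8], [5,6,8], [5,7,9], [5,8,9]

Hence C_0 ≅ Z^9, C_1 ≅ Z^27, C_2 ≅ Z^18.

Boundary ∂_1: C_1 → C_0 sends each edge [p,q] (with p < q) to q − p.
As a 9×27 matrix over Z this has rank 8, with invariant factors (1,1,1,1,1,1,1,1).

∂_2: C_2 → C_1 acts by ∂[p,q,r] = [q,r] − [p,r] + [p,q]. For instance
  ∂[1,2,8] = [2,8] − [1,8] + [1,2],
  ∂[5,6,8] = [6,8] − [5,8] + [5,6].
The 27×18 boundary matrix has rank 18 and Smith normal form diag(1,1,1,1,1,1,1,1,1,1,1,1,1,1,1,1,1,2).

From H_k ≅ ker(∂_k) / im(∂_{k+1}) we obtain:

  H_1: rank ker ∂_1 − rank ∂_2 = (27 − 8) − 18 = 1, and ∂_2 has invariant factor 2 > 1, so H_1 ≅ Z ⊕ Z/2.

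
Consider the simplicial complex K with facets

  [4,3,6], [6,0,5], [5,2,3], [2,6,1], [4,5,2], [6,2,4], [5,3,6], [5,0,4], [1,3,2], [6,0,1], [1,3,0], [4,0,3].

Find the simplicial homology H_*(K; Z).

H_0 = Z,  H_1 = Z/2Z,  H_2 = 0.

Take the total order 0 < 1 < 2 < 3 < 4 < 5 < 6 on the vertex set. Then K (dimension 2) consists of the simplices:

  0-simplices (7): [0], [1], [2], [3], [4], [5], [6]
  1-simplices (18): [0,1], [0,3], [0,4], [0,5], [0,6], [1,2], [1,3], [1,6], [2,3], [2,4], [2,5], [2,6], [3,4], [3,5], [3,6], [4,5], [4,6], [5,6]
  2-simplices (12): [0,1,3], [0,1,6], [0,3,4], [0,4,5], [0,5,6], [1,2,3], [1,2,6], [2,3,5], [2,4,5], [2,4,6], [3,4,6], [3,5,6]

so the chain groups are C_0 ≅ Z^7, C_1 ≅ Z^18, C_2 ≅ Z^12.

∂_1: C_1 → C_0 sends each edge [p,q] (with p < q) to q − p. For instance
  ∂[3,5] = [5] − [3].
As a 7×18 matrix over Z this has rank 6, with invariant factors (1,1,1,1,1,1).

The boundary map ∂_2: C_2 → C_1 sends each 2-simplex [p,q,r] to [q,r] − [p,r] + [p,q]. For instance
  ∂[0,3,4] = [3,4] − [0,4] + [0,3],
  ∂[0,1,6] = [1,6] − [0,6] + [0,1].
The 18×12 boundary matrix has rank 12 and Smith normal form diag(1,1,1,1,1,1,1,1,1,1,1,2).

Reading off H_k = ker ∂_k / im ∂_{k+1}:

  H_0: rank C_0 − rank ∂_1 = 7 − 6 = 1, and the invariant factors of ∂_1 are all 1, so H_0 = Z.
  H_1: rank ker ∂_1 − rank ∂_2 = (18 − 6) − 12 = 0, and ∂_2 has invariant factor 2 > 1, so H_1 = Z/2Z.
  H_2: rank ker ∂_2 − rank ∂_3 = (12 − 12) − 0 = 0, and there is no ∂_3, so H_2 = 0.

As a check, the Euler characteristic is 7 − 18 + 12 = 1, which agrees with 1 − 0 + 0 = 1.
(K is a triangulation of the real projective plane RP^2.)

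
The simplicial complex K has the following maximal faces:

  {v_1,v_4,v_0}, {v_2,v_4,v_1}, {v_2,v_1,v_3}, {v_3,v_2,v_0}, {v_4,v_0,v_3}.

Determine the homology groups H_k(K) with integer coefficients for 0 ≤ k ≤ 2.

H_0 = Z,  H_1 = Z,  H_2 = 0.

Take the total order v_0 < v_1 < v_2 < v_3 < v_4 on the vertex set. Then K (dimension 2) consists of the simplices:

  0-simplices (5): [v_0], [v_1], [v_2], [v_3], [v_4]
  1-simplices (10): [v_0,v_1], [v_0,v_2], [v_0,v_3], [v_0,v_4], [v_1,v_2], [v_1,v_3], [v_1,v_4], [v_2,v_3], [v_2,v_4], [v_3,v_4]
  2-simplices (5): [v_0,v_1,v_4], [v_0,v_2,v_3], [v_0,v_3,v_4], [v_1,v_2,v_3], [v_1,v_2,v_4]

so the chain groups are C_0 ≅ Z^5, C_1 ≅ Z^10, C_2 ≅ Z^5.

Boundary ∂_1: C_1 → C_0 is given by ∂[p,q] = [q] − [p]. For instance
  ∂[v_3,v_4] = [v_4] − [v_3].
This gives a 5×10 integer matrix of rank 4; reducing to Smith normal form yields diagonal entries (1,1,1,1).

∂_2: C_2 → C_1 maps a triangle to the signed sum of its edges. For instance
  ∂[v_0,v_1,v_4] = [v_1,v_4] − [v_0,v_4] + [v_0,v_1],
  ∂[v_0,v_3,v_4] = [v_3,v_4] − [v_0,v_4] + [v_0,v_3].
As a 10×5 matrix over Z this has rank 5, with invariant factors (1,1,1,1,1).

Now H_k = ker ∂_k / im ∂_{k+1}, so:

  H_0: rank C_0 − rank ∂_1 = 5 − 4 = 1, and the invariant factors of ∂_1 are all 1, so H_0 = Z.
  H_1: rank ker ∂_1 − rank ∂_2 = (10 − 4) − 5 = 1, and the invariant factors of ∂_2 are all 1, so H_1 = Z.
  H_2: rank ker ∂_2 − rank ∂_3 = (5 − 5) − 0 = 0, and there is no ∂_3, so H_2 = 0.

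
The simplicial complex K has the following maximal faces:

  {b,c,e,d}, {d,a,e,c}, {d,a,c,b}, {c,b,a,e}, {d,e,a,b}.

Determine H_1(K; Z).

H_1 = 0.

Take the total order a < b < c < d < e on the vertex set. Then K (dimension 3) consists of the simplices:

  0-simplices (5): a, b, c, d, e
  1-simplices (10): ab, ac, ad, ae, bc, bd, be, cd, ce, de
  2-simplices (10): abc, abd, abe, acd, ace, ade, bcd, bce, bde, cde
  3-simplices (5): abcd, abce, abde, acde, bcde

Hence C_0 ≅ Z^5, C_1 ≅ Z^10, C_2 ≅ Z^10, C_3 ≅ Z^5.

Boundary ∂_1: C_1 → C_0 sends each edge [p,q] (with p < q) to q − p.
The resulting 5×10 matrix has rank 4, and its Smith normal form has invariant factors (1,1,1,1).

The boundary map ∂_2: C_2 → C_1 maps a triangle to the signed sum of its edges. For instance
  ∂bde = de − be + bd,
  ∂acd = cd − ad + ac.
The 10×10 boundary matrix has rank 6 and Smith normal form diag(1,1,1,1,1,1).

The boundary map ∂_3: C_3 → C_2 sends each 3-simplex σ to the alternating sum Σ_i (−1)^i (σ with its i-th vertex removed). For instance
  ∂bcde = cde − bde + bce − bcd,
  ∂acde = cde − ade + ace − acd.
The resulting 10×5 matrix has rank 4, and its Smith normal form has invariant factors (1,1,1,1).

From H_k ≅ ker(∂_k) / im(∂_{k+1}) we obtain:

  H_1: rank ker ∂_1 − rank ∂_2 = (10 − 4) − 6 = 0, and the invariant factors of ∂_2 are all 1, so H_1 ≅ 0.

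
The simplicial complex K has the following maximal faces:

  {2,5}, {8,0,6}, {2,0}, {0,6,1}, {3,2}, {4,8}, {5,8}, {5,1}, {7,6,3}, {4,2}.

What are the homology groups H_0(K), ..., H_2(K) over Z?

We work with the vertex ordering 0 < 1 < 2 < 3 < 4 < 5 < 6 < 7 < 8. The simplices of K, each written with vertices in increasing order, are:

  0-simplices (9): [0], [1], [2], [3], [4], [5], [6], [7], [8]
  1-simplices (15): [0,1], [0,2], [0,6], [0,8], [1,5], [1,6], [2,3], [2,4], [2,5], [3,6], [3,7], [4,8], [5,8], [6,7], [6,8]
  2-simplices (3): [0,1,6], [0,6,8], [3,6,7]

so the chain groups are C_0 ≅ Z^9, C_1 ≅ Z^15, C_2 ≅ Z^3.

∂_1: C_1 → C_0 sends each edge [p,q] (with p < q) to q − p. For instance
  ∂[2,4] = [4] − [2].
The resulting 9×15 matrix has rank 8, and its Smith normal form has invariant factors (1,1,1,1,1,1,1,1).

The boundary map ∂_2: C_2 → C_1 maps a triangle to the signed sum of its edges. For instance
  ∂[0,6,8] = [6,8] − [0,8] + [0,6],
  ∂[3,6,7] = [6,7] − [3,7] + [3,6].
The 15×3 boundary matrix has rank 3 and Smith normal form diag(1,1,1).

Computing H_k = (kernel of ∂_k) / (image of ∂_{k+1}):

  H_0: rank C_0 − rank ∂_1 = 9 − 8 = 1, and the invariant factors of ∂_1 are all 1, so H_0 = Z.
  H_1: rank ker ∂_1 − rank ∂_2 = (15 − 8) − 3 = 4, and the invariant factors of ∂_2 are all 1, so H_1 = Z^4.
  H_2: rank ker ∂_2 − rank ∂_3 = (3 − 3) − 0 = 0, and there is no ∂_3, so H_2 = 0.

H_0 ≅ Z,  H_1 ≅ Z^4,  H_2 = 0.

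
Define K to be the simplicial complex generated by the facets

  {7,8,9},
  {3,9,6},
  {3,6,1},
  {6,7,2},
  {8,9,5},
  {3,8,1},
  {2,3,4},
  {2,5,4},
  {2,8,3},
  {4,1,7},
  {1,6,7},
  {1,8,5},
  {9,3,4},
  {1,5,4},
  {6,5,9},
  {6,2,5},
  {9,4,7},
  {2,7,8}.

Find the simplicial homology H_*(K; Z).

H_0 = Z,  H_1 = Z^2,  H_2 = Z.

Fix the vertex order 1 < 2 < 3 < 4 < 5 < 6 < 7 < 8 < 9 and write every simplex with vertices in increasing order. Then dim K = 2 and the simplices of K are:

  0-simplices (9): [1], [2], [3], [4], [5], [6], [7], [8], [9]
  1-simplices (27): (27 of them)
  2-simplices (18): [1,3,6], [1,3,8], [1,4,5], [1,4,7], [1,5,8], [1,6,7], [2,3,4], [2,3,8], [2,4,5], [2,5,6], [2,6,7], [2,7,8], [3,4,9], [3,6,9], [4,7,9], [5,6,9], [5,8,9], [7,8,9]

so the chain groups are C_0 ≅ Z^9, C_1 ≅ Z^27, C_2 ≅ Z^18.

The boundary map ∂_1: C_1 → C_0 sends each edge [p,q] (with p < q) to q − p. For instance
  ∂[2,6] = [6] − [2].
The 9×27 boundary matrix has rank 8 and Smith normal form diag(1,1,1,1,1,1,1,1).

Boundary ∂_2: C_2 → C_1 acts by ∂[p,q,r] = [q,r] − [p,r] + [p,q]. For instance
  ∂[5,8,9] = [8,9] − [5,9] + [5,8],
  ∂[1,6,7] = [6,7] − [1,7] + [1,6].
The resulting 27×18 matrix has rank 17, and its Smith normal form has invariant factors (1,1,1,1,1,1,1,1,1,1,1,1,1,1,1,1,1).

Reading off H_k = ker ∂_k / im ∂_{k+1}:

  H_0: rank C_0 − rank ∂_1 = 9 − 8 = 1, and the invariant factors of ∂_1 are all 1, so H_0 ≅ Z.
  H_1: rank ker ∂_1 − rank ∂_2 = (27 − 8) − 17 = 2, and the invariant factors of ∂_2 are all 1, so H_1 ≅ Z^2.
  H_2: rank ker ∂_2 − rank ∂_3 = (18 − 17) − 0 = 1, and there is no ∂_3, so H_2 ≅ Z.

As a check, the Euler characteristic is 9 − 27 + 18 = 0, which agrees with 1 − 2 + 1 = 0.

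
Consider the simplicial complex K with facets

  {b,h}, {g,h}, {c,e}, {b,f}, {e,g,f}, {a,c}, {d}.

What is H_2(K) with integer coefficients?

Take the total order a < b < c < d < e < f < g < h on the vertex set. Then K (dimension 2) consists of the simplices:

  0-simplices (8): a, b, c, d, e, f, g, h
  1-simplices (8): ac, bf, bh, ce, ef, eg, fg, gh
  2-simplices (1): efg

Hence C_0 ≅ Z^8, C_1 ≅ Z^8, C_2 ≅ Z^1.

Boundary ∂_1: C_1 → C_0 is given by ∂[p,q] = [q] − [p]. For instance
  ∂bf = f − b.
The 8×8 boundary matrix has rank 6 and Smith normal form diag(1,1,1,1,1,1).

Boundary ∂_2: C_2 → C_1 acts by ∂[p,q,r] = [q,r] − [p,r] + [p,q]. For instance
  ∂efg = fg − eg + ef.
The resulting 8×1 matrix has rank 1, and its Smith normal form has invariant factors (1).

Now H_k = ker ∂_k / im ∂_{k+1}, so:

  H_2: rank ker ∂_2 − rank ∂_3 = (1 − 1) − 0 = 0, and there is no ∂_3, so H_2 = 0.

H_2 ≅ 0.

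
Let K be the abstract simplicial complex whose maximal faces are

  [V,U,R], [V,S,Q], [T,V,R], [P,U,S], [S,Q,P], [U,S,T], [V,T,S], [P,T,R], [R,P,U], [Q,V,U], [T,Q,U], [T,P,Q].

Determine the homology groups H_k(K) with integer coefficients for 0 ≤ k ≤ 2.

We work with the vertex ordering P < Q < R < S < T < U < V. The simplices of K, each written with vertices in increasing order, are:

  0-simplices (7): P, Q, R, S, T, U, V
  1-simplices (18): PQ, PR, PS, PT, PU, QS, QT, QU, QV, RT, RU, RV, ST, SU, SV, TU, TV, UV
  2-simplices (12): PQS, PQT, PRT, PRU, PSU, QSV, QTU, QUV, RTV, RUV, STU, STV

giving chain groups C_0 ≅ Z^7, C_1 ≅ Z^18, C_2 ≅ Z^12.

Boundary ∂_1: C_1 → C_0 sends each edge [p,q] (with p < q) to q − p. For instance
  ∂TU = U − T.
This gives a 7×18 integer matrix of rank 6; reducing to Smith normal form yields diagonal entries (1,1,1,1,1,1).

The boundary map ∂_2: C_2 → C_1 maps a triangle to the signed sum of its edges. For instance
  ∂STV = TV − SV + ST,
  ∂QUV = UV − QV + QU.
As a 18×12 matrix over Z this has rank 12, with invariant factors (1,1,1,1,1,1,1,1,1,1,1,2).

Reading off H_k = ker ∂_k / im ∂_{k+1}:

  H_0: rank C_0 − rank ∂_1 = 7 − 6 = 1, and the invariant factors of ∂_1 are all 1, so H_0 = Z.
  H_1: rank ker ∂_1 − rank ∂_2 = (18 − 6) − 12 = 0, and ∂_2 has invariant factor 2 > 1, so H_1 = Z/2Z.
  H_2: rank ker ∂_2 − rank ∂_3 = (12 − 12) − 0 = 0, and there is no ∂_3, so H_2 = 0.

H_0 ≅ Z,  H_1 ≅ Z/2Z,  H_2 = 0.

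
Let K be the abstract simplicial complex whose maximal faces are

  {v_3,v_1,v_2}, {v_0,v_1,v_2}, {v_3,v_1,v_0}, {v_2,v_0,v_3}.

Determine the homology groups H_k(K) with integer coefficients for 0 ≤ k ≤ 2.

H_0 ≅ Z,  H_1 = 0,  H_2 ≅ Z.

Order the vertices as v_0 < v_1 < v_2 < v_3. Listing each simplex with vertices in this order, K has dimension 2 with simplices:

  0-simplices (4): [v_0], [v_1], [v_2], [v_3]
  1-simplices (6): [v_0,v_1], [v_0,v_2], [v_0,v_3], [v_1,v_2], [v_1,v_3], [v_2,v_3]
  2-simplices (4): [v_0,v_1,v_2], [v_0,v_1,v_3], [v_0,v_2,v_3], [v_1,v_2,v_3]

so the chain groups are C_0 ≅ Z^4, C_1 ≅ Z^6, C_2 ≅ Z^4.

The boundary map ∂_1: C_1 → C_0 sends each edge [p,q] (with p < q) to q − p.
The 4×6 boundary matrix has rank 3 and Smith normal form diag(1,1,1).

The boundary map ∂_2: C_2 → C_1 sends each 2-simplex [p,q,r] to [q,r] − [p,r] + [p,q]. For instance
  ∂[v_0,v_2,v_3] = [v_2,v_3] − [v_0,v_3] + [v_0,v_2],
  ∂[v_0,v_1,v_3] = [v_1,v_3] − [v_0,v_3] + [v_0,v_1].
The resulting 6×4 matrix has rank 3, and its Smith normal form has invariant factors (1,1,1).

Computing H_k = (kernel of ∂_k) / (image of ∂_{k+1}):

  H_0: rank C_0 − rank ∂_1 = 4 − 3 = 1, and the invariant factors of ∂_1 are all 1, so H_0 = Z.
  H_1: rank ker ∂_1 − rank ∂_2 = (6 − 3) − 3 = 0, and the invariant factors of ∂_2 are all 1, so H_1 = 0.
  H_2: rank ker ∂_2 − rank ∂_3 = (4 − 3) − 0 = 1, and there is no ∂_3, so H_2 = Z.

As a check, the Euler characteristic is 4 − 6 + 4 = 2, which agrees with 1 − 0 + 1 = 2.
(K is a triangulation of the 2-sphere S^2.)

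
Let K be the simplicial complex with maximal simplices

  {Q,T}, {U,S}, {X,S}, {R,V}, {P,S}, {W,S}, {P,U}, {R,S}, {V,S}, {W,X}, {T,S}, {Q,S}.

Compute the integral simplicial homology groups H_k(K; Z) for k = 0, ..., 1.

H_0 = Z,  H_1 = Z^4.

Take the total order P < Q < R < S < T < U < V < W < X on the vertex set. Then K (dimension 1) consists of the simplices:

  0-simplices (9): P, Q, R, S, T, U, V, W, X
  1-simplices (12): PS, PU, QS, QT, RS, RV, ST, SU, SV, SW, SX, WX

Hence C_0 ≅ Z^9, C_1 ≅ Z^12.

∂_1: C_1 → C_0 sends each edge [p,q] (with p < q) to q − p. For instance
  ∂WX = X − W.
This gives a 9×12 integer matrix of rank 8; reducing to Smith normal form yields diagonal entries (1,1,1,1,1,1,1,1).

Reading off H_k = ker ∂_k / im ∂_{k+1}:

  H_0: rank C_0 − rank ∂_1 = 9 − 8 = 1, and the invariant factors of ∂_1 are all 1, so H_0 = Z.
  H_1: rank ker ∂_1 − rank ∂_2 = (12 − 8) − 0 = 4, and there is no ∂_2, so H_1 = Z^4.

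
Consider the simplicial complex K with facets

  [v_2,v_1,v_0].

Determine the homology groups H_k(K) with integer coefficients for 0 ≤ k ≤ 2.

K has 3 vertices, 3 edges, 1 triangle.
rank ∂_0 = 0, rank ∂_1 = 2 ⇒ b_0 = 3 − 0 − 2 = 1; all invariant factors of ∂_1 are 1 so no torsion. So H_0 ≅ Z.
rank ∂_1 = 2, rank ∂_2 = 1 ⇒ b_1 = 3 − 2 − 1 = 0; all invariant factors of ∂_2 are 1 so no torsion. So H_1 ≅ 0.
rank ∂_2 = 1, rank ∂_3 = 0 ⇒ b_2 = 1 − 1 − 0 = 0. So H_2 ≅ 0.

H_0 = Z,  H_1 = 0,  H_2 = 0.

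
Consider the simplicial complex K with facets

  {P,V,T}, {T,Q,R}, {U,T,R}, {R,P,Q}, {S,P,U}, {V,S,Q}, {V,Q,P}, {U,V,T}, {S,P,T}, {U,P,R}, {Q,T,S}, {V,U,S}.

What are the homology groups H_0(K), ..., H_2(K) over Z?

K has 7 vertices, 18 edges, 12 triangles.
rank ∂_0 = 0, rank ∂_1 = 6 ⇒ b_0 = 7 − 0 − 6 = 1; all invariant factors of ∂_1 are 1 so no torsion. So H_0 ≅ Z.
rank ∂_1 = 6, rank ∂_2 = 12 ⇒ b_1 = 18 − 6 − 12 = 0; ∂_2 has invariant factor(s) [2] giving torsion. So H_1 ≅ Z/2.
rank ∂_2 = 12, rank ∂_3 = 0 ⇒ b_2 = 12 − 12 − 0 = 0. So H_2 ≅ 0.

H_0 ≅ Z,  H_1 ≅ Z/2,  H_2 = 0.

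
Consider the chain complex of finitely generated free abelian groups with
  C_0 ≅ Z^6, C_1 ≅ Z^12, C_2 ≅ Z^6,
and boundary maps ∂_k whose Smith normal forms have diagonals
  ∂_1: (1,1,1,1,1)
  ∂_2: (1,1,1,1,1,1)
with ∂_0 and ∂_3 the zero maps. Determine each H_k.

H_0: b_0 = 6 − 0 − 5 = 1; torsion from ∂_1 factors > 1: none. So H_0 = Z.
H_1: b_1 = 12 − 5 − 6 = 1; torsion from ∂_2 factors > 1: none. So H_1 = Z.
H_2: b_2 = 6 − 6 − 0 = 0; torsion from ∂_3 factors > 1: none. So H_2 = 0.

H_0 = Z,  H_1 = Z,  H_2 = 0.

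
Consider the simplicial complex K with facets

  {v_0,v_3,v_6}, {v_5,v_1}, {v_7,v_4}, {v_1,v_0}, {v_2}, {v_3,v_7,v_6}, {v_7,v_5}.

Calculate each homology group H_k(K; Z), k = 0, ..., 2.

Fix the vertex order v_0 < v_1 < v_2 < v_3 < v_4 < v_5 < v_6 < v_7 and write every simplex with vertices in increasing order. Then dim K = 2 and the simplices of K are:

  0-simplices (8): [v_0], [v_1], [v_2], [v_3], [v_4], [v_5], [v_6], [v_7]
  1-simplices (9): [v_0,v_1], [v_0,v_3], [v_0,v_6], [v_1,v_5], [v_3,v_6], [v_3,v_7], [v_4,v_7], [v_5,v_7], [v_6,v_7]
  2-simplices (2): [v_0,v_3,v_6], [v_3,v_6,v_7]

Hence C_0 ≅ Z^8, C_1 ≅ Z^9, C_2 ≅ Z^2.

Boundary ∂_1: C_1 → C_0 is given by ∂[p,q] = [q] − [p].
The resulting 8×9 matrix has rank 6, and its Smith normal form has invariant factors (1,1,1,1,1,1).

Boundary ∂_2: C_2 → C_1 sends each 2-simplex [p,q,r] to [q,r] − [p,r] + [p,q]. For instance
  ∂[v_0,v_3,v_6] = [v_3,v_6] − [v_0,v_6] + [v_0,v_3],
  ∂[v_3,v_6,v_7] = [v_6,v_7] − [v_3,v_7] + [v_3,v_6].
As a 9×2 matrix over Z this has rank 2, with invariant factors (1,1).

From H_k ≅ ker(∂_k) / im(∂_{k+1}) we obtain:

  H_0: rank C_0 − rank ∂_1 = 8 − 6 = 2, and the invariant factors of ∂_1 are all 1, so H_0 ≅ Z^2.
  H_1: rank ker ∂_1 − rank ∂_2 = (9 − 6) − 2 = 1, and the invariant factors of ∂_2 are all 1, so H_1 ≅ Z.
  H_2: rank ker ∂_2 − rank ∂_3 = (2 − 2) − 0 = 0, and there is no ∂_3, so H_2 ≅ 0.

As a check, the Euler characteristic is 8 − 9 + 2 = 1, which agrees with 2 − 1 + 0 = 1.

H_0 ≅ Z^2,  H_1 ≅ Z,  H_2 = 0.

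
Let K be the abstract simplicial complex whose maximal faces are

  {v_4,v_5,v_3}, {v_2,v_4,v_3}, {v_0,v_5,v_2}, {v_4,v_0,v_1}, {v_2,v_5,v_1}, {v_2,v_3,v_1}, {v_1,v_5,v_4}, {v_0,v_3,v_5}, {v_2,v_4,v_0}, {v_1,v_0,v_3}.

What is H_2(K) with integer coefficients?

H_2 = 0.

Take the total order v_0 < v_1 < v_2 < v_3 < v_4 < v_5 on the vertex set. Then K (dimension 2) consists of the simplices:

  0-simplices (6): [v_0], [v_1], [v_2], [v_3], [v_4], [v_5]
  1-simplices (15): (15 of them)
  2-simplices (10): [v_0,v_1,v_3], [v_0,v_1,v_4], [v_0,v_2,v_4], [v_0,v_2,v_5], [v_0,v_3,v_5], [v_1,v_2,v_3], [v_1,v_2,v_5], [v_1,v_4,v_5], [v_2,v_3,v_4], [v_3,v_4,v_5]

giving chain groups C_0 ≅ Z^6, C_1 ≅ Z^15, C_2 ≅ Z^10.

The boundary map ∂_1: C_1 → C_0 is given by ∂[p,q] = [q] − [p].
This gives a 6×15 integer matrix of rank 5; reducing to Smith normal form yields diagonal entries (1,1,1,1,1).

Boundary ∂_2: C_2 → C_1 acts by ∂[p,q,r] = [q,r] − [p,r] + [p,q]. For instance
  ∂[v_1,v_4,v_5] = [v_4,v_5] − [v_1,v_5] + [v_1,v_4],
  ∂[v_0,v_3,v_5] = [v_3,v_5] − [v_0,v_5] + [v_0,v_3].
The 15×10 boundary matrix has rank 10 and Smith normal form diag(1,1,1,1,1,1,1,1,1,2).

Computing H_k = (kernel of ∂_k) / (image of ∂_{k+1}):

  H_2: rank ker ∂_2 − rank ∂_3 = (10 − 10) − 0 = 0, and there is no ∂_3, so H_2 = 0.

(K is a triangulation of the real projective plane RP^2.)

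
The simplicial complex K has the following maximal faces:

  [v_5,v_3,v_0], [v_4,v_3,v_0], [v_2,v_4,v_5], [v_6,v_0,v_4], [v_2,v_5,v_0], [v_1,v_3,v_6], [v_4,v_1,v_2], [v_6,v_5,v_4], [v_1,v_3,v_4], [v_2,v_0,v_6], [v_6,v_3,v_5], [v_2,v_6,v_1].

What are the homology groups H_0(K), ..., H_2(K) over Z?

Fix the vertex order v_0 < v_1 < v_2 < v_3 < v_4 < v_5 < v_6 and write every simplex with vertices in increasing order. Then dim K = 2 and the simplices of K are:

  0-simplices (7): [v_0], [v_1], [v_2], [v_3], [v_4], [v_5], [v_6]
  1-simplices (18): (18 of them)
  2-simplices (12): (12 of them)

giving chain groups C_0 ≅ Z^7, C_1 ≅ Z^18, C_2 ≅ Z^12.

The boundary map ∂_1: C_1 → C_0 is given by ∂[p,q] = [q] − [p]. For instance
  ∂[v_2,v_6] = [v_6] − [v_2].
This gives a 7×18 integer matrix of rank 6; reducing to Smith normal form yields diagonal entries (1,1,1,1,1,1).

The boundary map ∂_2: C_2 → C_1 sends each 2-simplex [p,q,r] to [q,r] − [p,r] + [p,q]. For instance
  ∂[v_1,v_2,v_6] = [v_2,v_6] − [v_1,v_6] + [v_1,v_2],
  ∂[v_3,v_5,v_6] = [v_5,v_6] − [v_3,v_6] + [v_3,v_5].
This gives a 18×12 integer matrix of rank 12; reducing to Smith normal form yields diagonal entries (1,1,1,1,1,1,1,1,1,1,1,2).

From H_k ≅ ker(∂_k) / im(∂_{k+1}) we obtain:

  H_0: rank C_0 − rank ∂_1 = 7 − 6 = 1, and the invariant factors of ∂_1 are all 1, so H_0 ≅ Z.
  H_1: rank ker ∂_1 − rank ∂_2 = (18 − 6) − 12 = 0, and ∂_2 has invariant factor 2 > 1, so H_1 ≅ Z/2.
  H_2: rank ker ∂_2 − rank ∂_3 = (12 − 12) − 0 = 0, and there is no ∂_3, so H_2 ≅ 0.

As a check, the Euler characteristic is 7 − 18 + 12 = 1, which agrees with 1 − 0 + 0 = 1.
(K is a triangulation of the real projective plane RP^2.)

H_0 = Z,  H_1 = Z/2,  H_2 = 0.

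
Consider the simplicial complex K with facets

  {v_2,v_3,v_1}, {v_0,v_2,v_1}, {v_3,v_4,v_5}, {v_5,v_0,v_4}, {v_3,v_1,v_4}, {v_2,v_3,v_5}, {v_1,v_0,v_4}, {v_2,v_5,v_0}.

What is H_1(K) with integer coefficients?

H_1 ≅ 0.

Fix the vertex order v_0 < v_1 < v_2 < v_3 < v_4 < v_5 and write every simplex with vertices in increasing order. Then dim K = 2 and the simplices of K are:

  0-simplices (6): [v_0], [v_1], [v_2], [v_3], [v_4], [v_5]
  1-simplices (12): [v_0,v_1], [v_0,v_2], [v_0,v_4], [v_0,v_5], [v_1,v_2], [v_1,v_3], [v_1,v_4], [v_2,v_3], [v_2,v_5], [v_3,v_4], [v_3,v_5], [v_4,v_5]
  2-simplices (8): [v_0,v_1,v_2], [v_0,v_1,v_4], [v_0,v_2,v_5], [v_0,v_4,v_5], [v_1,v_2,v_3], [v_1,v_3,v_4], [v_2,v_3,v_5], [v_3,v_4,v_5]

Hence C_0 ≅ Z^6, C_1 ≅ Z^12, C_2 ≅ Z^8.

The boundary map ∂_1: C_1 → C_0 maps an edge to its endpoints' difference, ∂[p,q] = q − p.
The resulting 6×12 matrix has rank 5, and its Smith normal form has invariant factors (1,1,1,1,1).

The boundary map ∂_2: C_2 → C_1 acts by ∂[p,q,r] = [q,r] − [p,r] + [p,q]. For instance
  ∂[v_0,v_1,v_4] = [v_1,v_4] − [v_0,v_4] + [v_0,v_1],
  ∂[v_0,v_1,v_2] = [v_1,v_2] − [v_0,v_2] + [v_0,v_1].
The resulting 12×8 matrix has rank 7, and its Smith normal form has invariant factors (1,1,1,1,1,1,1).

Computing H_k = (kernel of ∂_k) / (image of ∂_{k+1}):

  H_1: rank ker ∂_1 − rank ∂_2 = (12 − 5) − 7 = 0, and the invariant factors of ∂_2 are all 1, so H_1 ≅ 0.

(K is a triangulation of the 2-sphere S^2.)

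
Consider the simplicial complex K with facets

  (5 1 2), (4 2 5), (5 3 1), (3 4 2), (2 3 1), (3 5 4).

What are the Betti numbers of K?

b_0 = 1, b_1 = 0, b_2 = 1.

K has 5 vertices, 9 edges, 6 triangles.
rank ∂_0 = 0, rank ∂_1 = 4 ⇒ b_0 = 5 − 0 − 4 = 1; all invariant factors of ∂_1 are 1 so no torsion. So H_0 ≅ Z.
rank ∂_1 = 4, rank ∂_2 = 5 ⇒ b_1 = 9 − 4 − 5 = 0; all invariant factors of ∂_2 are 1 so no torsion. So H_1 ≅ 0.
rank ∂_2 = 5, rank ∂_3 = 0 ⇒ b_2 = 6 − 5 − 0 = 1. So H_2 ≅ Z.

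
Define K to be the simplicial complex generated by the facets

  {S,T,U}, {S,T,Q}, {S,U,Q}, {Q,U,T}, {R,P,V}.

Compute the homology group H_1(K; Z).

H_1 = 0.

Fix the vertex order P < Q < R < S < T < U < V and write every simplex with vertices in increasing order. Then dim K = 2 and the simplices of K are:

  0-simplices (7): P, Q, R, S, T, U, V
  1-simplices (9): PR, PV, QS, QT, QU, RV, ST, SU, TU
  2-simplices (5): PRV, QST, QSU, QTU, STU

so the chain groups are C_0 ≅ Z^7, C_1 ≅ Z^9, C_2 ≅ Z^5.

∂_1: C_1 → C_0 is given by ∂[p,q] = [q] − [p]. For instance
  ∂SU = U − S.
The resulting 7×9 matrix has rank 5, and its Smith normal form has invariant factors (1,1,1,1,1).

∂_2: C_2 → C_1 acts by ∂[p,q,r] = [q,r] − [p,r] + [p,q]. For instance
  ∂PRV = RV − PV + PR,
  ∂QTU = TU − QU + QT.
The 9×5 boundary matrix has rank 4 and Smith normal form diag(1,1,1,1).

From H_k ≅ ker(∂_k) / im(∂_{k+1}) we obtain:

  H_1: rank ker ∂_1 − rank ∂_2 = (9 − 5) − 4 = 0, and the invariant factors of ∂_2 are all 1, so H_1 = 0.

(K is a triangulation of the disjoint union of the 2-sphere S^2 and the 2-simplex.)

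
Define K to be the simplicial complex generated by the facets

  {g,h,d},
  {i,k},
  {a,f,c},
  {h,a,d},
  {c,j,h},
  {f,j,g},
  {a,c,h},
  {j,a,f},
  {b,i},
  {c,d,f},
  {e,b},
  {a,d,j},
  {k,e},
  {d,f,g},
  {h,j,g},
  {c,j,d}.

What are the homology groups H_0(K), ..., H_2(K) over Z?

We work with the vertex ordering a < b < c < d < e < f < g < h < i < j < k. The simplices of K, each written with vertices in increasing order, are:

  0-simplices (11): a, b, c, d, e, f, g, h, i, j, k
  1-simplices (22): ac, ad, af, ah, aj, be, bi, cd, cf, ch, cj, df, dg, dh, dj, ek, fg, fj, gh, gj, hj, ik
  2-simplices (12): acf, ach, adh, adj, afj, cdf, cdj, chj, dfg, dgh, fgj, ghj

so the chain groups are C_0 ≅ Z^11, C_1 ≅ Z^22, C_2 ≅ Z^12.

∂_1: C_1 → C_0 is given by ∂[p,q] = [q] − [p]. For instance
  ∂cf = f − c.
This gives a 11×22 integer matrix of rank 9; reducing to Smith normal form yields diagonal entries (1,1,1,1,1,1,1,1,1).

The boundary map ∂_2: C_2 → C_1 maps a triangle to the signed sum of its edges. For instance
  ∂fgj = gj − fj + fg,
  ∂ghj = hj − gj + gh.
This gives a 22×12 integer matrix of rank 12; reducing to Smith normal form yields diagonal entries (1,1,1,1,1,1,1,1,1,1,1,2).

From H_k ≅ ker(∂_k) / im(∂_{k+1}) we obtain:

  H_0: rank C_0 − rank ∂_1 = 11 − 9 = 2, and the invariant factors of ∂_1 are all 1, so H_0 ≅ Z^2.
  H_1: rank ker ∂_1 − rank ∂_2 = (22 − 9) − 12 = 1, and ∂_2 has invariant factor 2 > 1, so H_1 ≅ Z ⊕ Z_2.
  H_2: rank ker ∂_2 − rank ∂_3 = (12 − 12) − 0 = 0, and there is no ∂_3, so H_2 ≅ 0.

As a check, the Euler characteristic is 11 − 22 + 12 = 1, which agrees with 2 − 1 + 0 = 1.
(K is a triangulation of the disjoint union of the real projective plane RP^2 and the circle S^1.)

H_0 ≅ Z^2,  H_1 ≅ Z ⊕ Z_2,  H_2 = 0.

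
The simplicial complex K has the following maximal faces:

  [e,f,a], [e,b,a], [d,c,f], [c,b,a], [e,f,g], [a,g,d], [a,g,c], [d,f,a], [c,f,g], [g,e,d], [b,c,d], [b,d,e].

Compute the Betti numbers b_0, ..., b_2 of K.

b_0 = 1, b_1 = 0, b_2 = 0.

Take the total order a < b < c < d < e < f < g on the vertex set. Then K (dimension 2) consists of the simplices:

  0-simplices (7): a, b, c, d, e, f, g
  1-simplices (18): ab, ac, ad, ae, af, ag, bc, bd, be, cd, cf, cg, de, df, dg, ef, eg, fg
  2-simplices (12): abc, abe, acg, adf, adg, aef, bcd, bde, cdf, cfg, deg, efg

Hence C_0 ≅ Z^7, C_1 ≅ Z^18, C_2 ≅ Z^12.

∂_1: C_1 → C_0 maps an edge to its endpoints' difference, ∂[p,q] = q − p.
The resulting 7×18 matrix has rank 6, and its Smith normal form has invariant factors (1,1,1,1,1,1).

Boundary ∂_2: C_2 → C_1 sends each 2-simplex [p,q,r] to [q,r] − [p,r] + [p,q]. For instance
  ∂bde = de − be + bd,
  ∂acg = cg − ag + ac.
The resulting 18×12 matrix has rank 12, and its Smith normal form has invariant factors (1,1,1,1,1,1,1,1,1,1,1,2).

Now H_k = ker ∂_k / im ∂_{k+1}, so:

  H_0: rank C_0 − rank ∂_1 = 7 − 6 = 1, and the invariant factors of ∂_1 are all 1, so H_0 ≅ Z.
  H_1: rank ker ∂_1 − rank ∂_2 = (18 − 6) − 12 = 0, and ∂_2 has invariant factor 2 > 1, so H_1 ≅ Z/2.
  H_2: rank ker ∂_2 − rank ∂_3 = (12 − 12) − 0 = 0, and there is no ∂_3, so H_2 ≅ 0.

As a check, the Euler characteristic is 7 − 18 + 12 = 1, which agrees with 1 − 0 + 0 = 1.

Hence the Betti numbers are b_0 = 1, b_1 = 0, b_2 = 0.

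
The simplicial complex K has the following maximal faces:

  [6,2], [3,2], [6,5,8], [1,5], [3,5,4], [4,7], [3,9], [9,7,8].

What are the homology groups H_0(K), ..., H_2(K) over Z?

We work with the vertex ordering 1 < 2 < 3 < 4 < 5 < 6 < 7 < 8 < 9. The simplices of K, each written with vertices in increasing order, are:

  0-simplices (9): [1], [2], [3], [4], [5], [6], [7], [8], [9]
  1-simplices (14): [1,5], [2,3], [2,6], [3,4], [3,5], [3,9], [4,5], [4,7], [5,6], [5,8], [6,8], [7,8], [7,9], [8,9]
  2-simplices (3): [3,4,5], [5,6,8], [7,8,9]

giving chain groups C_0 ≅ Z^9, C_1 ≅ Z^14, C_2 ≅ Z^3.

Boundary ∂_1: C_1 → C_0 is given by ∂[p,q] = [q] − [p]. For instance
  ∂[5,6] = [6] − [5].
This gives a 9×14 integer matrix of rank 8; reducing to Smith normal form yields diagonal entries (1,1,1,1,1,1,1,1).

The boundary map ∂_2: C_2 → C_1 sends each 2-simplex [p,q,r] to [q,r] − [p,r] + [p,q]. For instance
  ∂[7,8,9] = [8,9] − [7,9] + [7,8],
  ∂[3,4,5] = [4,5] − [3,5] + [3,4].
This gives a 14×3 integer matrix of rank 3; reducing to Smith normal form yields diagonal entries (1,1,1).

Computing H_k = (kernel of ∂_k) / (image of ∂_{k+1}):

  H_0: rank C_0 − rank ∂_1 = 9 − 8 = 1, and the invariant factors of ∂_1 are all 1, so H_0 = Z.
  H_1: rank ker ∂_1 − rank ∂_2 = (14 − 8) − 3 = 3, and the invariant factors of ∂_2 are all 1, so H_1 = Z^3.
  H_2: rank ker ∂_2 − rank ∂_3 = (3 − 3) − 0 = 0, and there is no ∂_3, so H_2 = 0.

H_0 ≅ Z,  H_1 ≅ Z^3,  H_2 = 0.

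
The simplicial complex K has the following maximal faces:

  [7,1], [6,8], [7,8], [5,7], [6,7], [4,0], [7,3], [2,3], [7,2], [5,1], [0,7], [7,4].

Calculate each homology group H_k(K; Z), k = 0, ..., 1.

Order the vertices as 0 < 1 < 2 < 3 < 4 < 5 < 6 < 7 < 8. Listing each simplex with vertices in this order, K has dimension 1 with simplices:

  0-simplices (9): [0], [1], [2], [3], [4], [5], [6], [7], [8]
  1-simplices (12): [0,4], [0,7], [1,5], [1,7], [2,3], [2,7], [3,7], [4,7], [5,7], [6,7], [6,8], [7,8]

Hence C_0 ≅ Z^9, C_1 ≅ Z^12.

The boundary map ∂_1: C_1 → C_0 is given by ∂[p,q] = [q] − [p].
This gives a 9×12 integer matrix of rank 8; reducing to Smith normal form yields diagonal entries (1,1,1,1,1,1,1,1).

Computing H_k = (kernel of ∂_k) / (image of ∂_{k+1}):

  H_0: rank C_0 − rank ∂_1 = 9 − 8 = 1, and the invariant factors of ∂_1 are all 1, so H_0 ≅ Z.
  H_1: rank ker ∂_1 − rank ∂_2 = (12 − 8) − 0 = 4, and there is no ∂_2, so H_1 ≅ Z^4.

As a check, the Euler characteristic is 9 − 12 = -3, which agrees with 1 − 4 = -3.

H_0 ≅ Z,  H_1 ≅ Z^4.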